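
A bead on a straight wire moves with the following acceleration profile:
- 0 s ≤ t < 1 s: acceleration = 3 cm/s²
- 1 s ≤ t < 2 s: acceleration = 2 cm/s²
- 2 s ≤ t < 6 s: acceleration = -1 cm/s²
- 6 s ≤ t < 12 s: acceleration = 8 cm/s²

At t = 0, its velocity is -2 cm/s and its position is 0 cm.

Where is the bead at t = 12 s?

On each constant-a segment, Δv = aΔt and Δx = v₀Δt + ½aΔt²; chain segment to segment.
0–1 s: v starts -2 cm/s; Δx = -2·1 + ½·3·1² = -0.5 cm; v ends 1 cm/s.
1–2 s: v starts 1 cm/s; Δx = 1·1 + ½·2·1² = 2 cm; v ends 3 cm/s.
2–6 s: v starts 3 cm/s; Δx = 3·4 + ½·-1·4² = 4 cm; v ends -1 cm/s.
6–12 s: v starts -1 cm/s; Δx = -1·6 + ½·8·6² = 138 cm; v ends 47 cm/s.
x(12) = 0 + Σ Δx = 143.5 cm.

143.5 cm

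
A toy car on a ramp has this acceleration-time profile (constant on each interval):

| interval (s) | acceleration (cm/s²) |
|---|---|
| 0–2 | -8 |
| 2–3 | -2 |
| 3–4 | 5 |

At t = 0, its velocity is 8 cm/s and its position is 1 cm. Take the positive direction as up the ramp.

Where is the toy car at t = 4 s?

On each constant-a segment, Δv = aΔt and Δx = v₀Δt + ½aΔt²; chain segment to segment.
0–2 s: v starts 8 cm/s; Δx = 8·2 + ½·-8·2² = 0 cm; v ends -8 cm/s.
2–3 s: v starts -8 cm/s; Δx = -8·1 + ½·-2·1² = -9 cm; v ends -10 cm/s.
3–4 s: v starts -10 cm/s; Δx = -10·1 + ½·5·1² = -7.5 cm; v ends -5 cm/s.
x(4) = 1 + Σ Δx = -15.5 cm.

-15.5 cm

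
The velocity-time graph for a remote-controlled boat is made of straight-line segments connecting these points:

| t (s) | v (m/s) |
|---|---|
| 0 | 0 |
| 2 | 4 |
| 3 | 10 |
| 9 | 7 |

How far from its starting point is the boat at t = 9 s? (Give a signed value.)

62 m

Displacement is the signed area under the v-t curve.
0–2 s: ½(0 + 4)(2) = 4 m
2–3 s: ½(4 + 10)(1) = 7 m
3–9 s: ½(10 + 7)(6) = 51 m
Net displacement = 62 m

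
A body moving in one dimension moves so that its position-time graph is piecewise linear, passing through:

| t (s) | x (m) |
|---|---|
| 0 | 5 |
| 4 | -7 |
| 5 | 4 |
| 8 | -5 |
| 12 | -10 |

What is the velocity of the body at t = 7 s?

-3 m/s

Velocity is the slope of the x-t graph on 5–8 s: (-5 − 4)/(8 − 5) = -3 m/s.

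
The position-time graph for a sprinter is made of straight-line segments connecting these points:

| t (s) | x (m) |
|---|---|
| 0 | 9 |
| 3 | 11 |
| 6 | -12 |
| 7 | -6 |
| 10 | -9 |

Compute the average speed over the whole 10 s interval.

Average speed = (total path length)/(elapsed time); on a piecewise-linear x-t graph the path length is Σ|Δx|.
0–3 s: |Δx| = |11 − 9| = 2 m
3–6 s: |Δx| = |-12 − 11| = 23 m
6–7 s: |Δx| = |-6 − -12| = 6 m
7–10 s: |Δx| = |-9 − -6| = 3 m
Total path = 34 m; average speed = 34/10 = 3.4 m/s.

3.4 m/s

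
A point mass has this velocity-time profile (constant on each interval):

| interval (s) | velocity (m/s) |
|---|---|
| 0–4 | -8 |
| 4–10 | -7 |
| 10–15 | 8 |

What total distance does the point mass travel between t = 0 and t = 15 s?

Distance (not displacement) is the total path length: add the absolute areas under v-t.
0–4 s: |-8| × 4 = 32 m
4–10 s: |-7| × 6 = 42 m
10–15 s: |8| × 5 = 40 m
Total distance = 114 m

114 m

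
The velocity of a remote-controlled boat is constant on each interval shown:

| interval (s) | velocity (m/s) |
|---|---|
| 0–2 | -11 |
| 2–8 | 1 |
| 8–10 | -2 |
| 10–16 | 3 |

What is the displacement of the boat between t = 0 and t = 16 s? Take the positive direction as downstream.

-2 m

Displacement is the signed area under the v-t curve.
0–2 s: -11 × 2 = -22 m
2–8 s: 1 × 6 = 6 m
8–10 s: -2 × 2 = -4 m
10–16 s: 3 × 6 = 18 m
Net displacement = -2 m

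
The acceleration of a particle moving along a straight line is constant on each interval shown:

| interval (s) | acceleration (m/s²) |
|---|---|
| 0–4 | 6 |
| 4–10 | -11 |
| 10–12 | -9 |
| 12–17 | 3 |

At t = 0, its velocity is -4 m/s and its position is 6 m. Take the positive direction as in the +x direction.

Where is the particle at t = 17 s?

-432.5 m

On each constant-a segment, Δv = aΔt and Δx = v₀Δt + ½aΔt²; chain segment to segment.
0–4 s: v starts -4 m/s; Δx = -4·4 + ½·6·4² = 32 m; v ends 20 m/s.
4–10 s: v starts 20 m/s; Δx = 20·6 + ½·-11·6² = -78 m; v ends -46 m/s.
10–12 s: v starts -46 m/s; Δx = -46·2 + ½·-9·2² = -110 m; v ends -64 m/s.
12–17 s: v starts -64 m/s; Δx = -64·5 + ½·3·5² = -282.5 m; v ends -49 m/s.
x(17) = 6 + Σ Δx = -432.5 m.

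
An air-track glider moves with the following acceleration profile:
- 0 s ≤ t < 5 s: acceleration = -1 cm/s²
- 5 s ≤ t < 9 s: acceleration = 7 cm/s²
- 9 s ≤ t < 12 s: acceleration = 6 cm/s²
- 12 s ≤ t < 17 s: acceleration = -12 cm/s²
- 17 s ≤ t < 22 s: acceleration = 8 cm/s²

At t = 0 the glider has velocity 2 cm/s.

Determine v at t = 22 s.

23 cm/s

Δv equals the area under the a-t graph; then v = v₀ + Δv.
0–5 s: -1 × 5 = -5 cm/s
5–9 s: 7 × 4 = 28 cm/s
9–12 s: 6 × 3 = 18 cm/s
12–17 s: -12 × 5 = -60 cm/s
17–22 s: 8 × 5 = 40 cm/s
Δv = 21 cm/s, so v(22) = 2 + (21) = 23 cm/s.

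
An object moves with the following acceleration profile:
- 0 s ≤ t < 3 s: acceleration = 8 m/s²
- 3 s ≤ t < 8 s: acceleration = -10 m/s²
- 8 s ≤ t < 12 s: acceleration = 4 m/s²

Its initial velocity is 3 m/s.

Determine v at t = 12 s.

-7 m/s

Δv equals the area under the a-t graph; then v = v₀ + Δv.
0–3 s: 8 × 3 = 24 m/s
3–8 s: -10 × 5 = -50 m/s
8–12 s: 4 × 4 = 16 m/s
Δv = -10 m/s, so v(12) = 3 + (-10) = -7 m/s.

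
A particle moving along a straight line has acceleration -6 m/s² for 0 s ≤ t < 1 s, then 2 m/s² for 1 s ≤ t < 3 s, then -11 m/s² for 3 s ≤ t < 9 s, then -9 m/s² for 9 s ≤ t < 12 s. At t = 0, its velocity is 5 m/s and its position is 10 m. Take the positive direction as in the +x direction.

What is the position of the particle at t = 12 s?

-395.5 m

On each constant-a segment, Δv = aΔt and Δx = v₀Δt + ½aΔt²; chain segment to segment.
0–1 s: v starts 5 m/s; Δx = 5·1 + ½·-6·1² = 2 m; v ends -1 m/s.
1–3 s: v starts -1 m/s; Δx = -1·2 + ½·2·2² = 2 m; v ends 3 m/s.
3–9 s: v starts 3 m/s; Δx = 3·6 + ½·-11·6² = -180 m; v ends -63 m/s.
9–12 s: v starts -63 m/s; Δx = -63·3 + ½·-9·3² = -229.5 m; v ends -90 m/s.
x(12) = 10 + Σ Δx = -395.5 m.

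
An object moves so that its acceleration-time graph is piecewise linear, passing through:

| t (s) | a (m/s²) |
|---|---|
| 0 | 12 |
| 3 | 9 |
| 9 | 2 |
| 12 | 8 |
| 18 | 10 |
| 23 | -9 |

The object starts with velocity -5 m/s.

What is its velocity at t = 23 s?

Δv equals the area under the a-t graph; then v = v₀ + Δv.
0–3 s: ½(12 + 9)(3) = 31.5 m/s
3–9 s: ½(9 + 2)(6) = 33 m/s
9–12 s: ½(2 + 8)(3) = 15 m/s
12–18 s: ½(8 + 10)(6) = 54 m/s
18–23 s: ½(10 + -9)(5) = 2.5 m/s
Δv = 136 m/s, so v(23) = -5 + (136) = 131 m/s.

131 m/s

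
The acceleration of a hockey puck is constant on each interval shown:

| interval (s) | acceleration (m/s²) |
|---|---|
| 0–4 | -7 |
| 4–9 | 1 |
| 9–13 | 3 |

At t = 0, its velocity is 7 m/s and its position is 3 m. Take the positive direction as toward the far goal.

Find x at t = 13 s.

On each constant-a segment, Δv = aΔt and Δx = v₀Δt + ½aΔt²; chain segment to segment.
0–4 s: v starts 7 m/s; Δx = 7·4 + ½·-7·4² = -28 m; v ends -21 m/s.
4–9 s: v starts -21 m/s; Δx = -21·5 + ½·1·5² = -92.5 m; v ends -16 m/s.
9–13 s: v starts -16 m/s; Δx = -16·4 + ½·3·4² = -40 m; v ends -4 m/s.
x(13) = 3 + Σ Δx = -157.5 m.

-157.5 m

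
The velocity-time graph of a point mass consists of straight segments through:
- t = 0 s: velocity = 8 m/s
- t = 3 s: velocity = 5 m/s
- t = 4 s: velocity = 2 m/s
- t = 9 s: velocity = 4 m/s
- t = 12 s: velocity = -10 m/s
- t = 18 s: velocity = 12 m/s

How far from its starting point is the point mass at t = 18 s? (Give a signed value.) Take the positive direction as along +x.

35 m

Net displacement equals the area under the velocity-time graph (areas below the axis count negative).
0–3 s: ½(8 + 5)(3) = 19.5 m
3–4 s: ½(5 + 2)(1) = 3.5 m
4–9 s: ½(2 + 4)(5) = 15 m
9–12 s: ½(4 + -10)(3) = -9 m
12–18 s: ½(-10 + 12)(6) = 6 m
Net displacement = 35 m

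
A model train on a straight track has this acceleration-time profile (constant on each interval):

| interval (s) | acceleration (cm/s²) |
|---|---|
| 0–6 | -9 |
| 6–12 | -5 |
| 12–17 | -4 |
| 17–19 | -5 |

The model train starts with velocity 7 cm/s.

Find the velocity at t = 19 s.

-107 cm/s

Δv equals the area under the a-t graph; then v = v₀ + Δv.
0–6 s: -9 × 6 = -54 cm/s
6–12 s: -5 × 6 = -30 cm/s
12–17 s: -4 × 5 = -20 cm/s
17–19 s: -5 × 2 = -10 cm/s
Δv = -114 cm/s, so v(19) = 7 + (-114) = -107 cm/s.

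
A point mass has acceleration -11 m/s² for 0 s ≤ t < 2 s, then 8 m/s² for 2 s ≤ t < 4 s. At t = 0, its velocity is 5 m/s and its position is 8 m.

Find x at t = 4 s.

On each constant-a segment, Δv = aΔt and Δx = v₀Δt + ½aΔt²; chain segment to segment.
0–2 s: v starts 5 m/s; Δx = 5·2 + ½·-11·2² = -12 m; v ends -17 m/s.
2–4 s: v starts -17 m/s; Δx = -17·2 + ½·8·2² = -18 m; v ends -1 m/s.
x(4) = 8 + Σ Δx = -22 m.

-22 m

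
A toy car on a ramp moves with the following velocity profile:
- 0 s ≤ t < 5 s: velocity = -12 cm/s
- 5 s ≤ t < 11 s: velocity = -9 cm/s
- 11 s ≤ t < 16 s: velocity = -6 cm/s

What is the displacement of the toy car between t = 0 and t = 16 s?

Net displacement equals the area under the velocity-time graph (areas below the axis count negative).
0–5 s: -12 × 5 = -60 cm
5–11 s: -9 × 6 = -54 cm
11–16 s: -6 × 5 = -30 cm
Net displacement = -144 cm

-144 cm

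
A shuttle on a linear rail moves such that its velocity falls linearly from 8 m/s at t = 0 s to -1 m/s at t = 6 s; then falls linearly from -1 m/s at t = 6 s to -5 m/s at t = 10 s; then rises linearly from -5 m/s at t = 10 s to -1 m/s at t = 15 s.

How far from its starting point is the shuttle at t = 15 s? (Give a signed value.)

Net displacement equals the area under the velocity-time graph (areas below the axis count negative).
0–6 s: ½(8 + -1)(6) = 21 m
6–10 s: ½(-1 + -5)(4) = -12 m
10–15 s: ½(-5 + -1)(5) = -15 m
Net displacement = -6 m

-6 m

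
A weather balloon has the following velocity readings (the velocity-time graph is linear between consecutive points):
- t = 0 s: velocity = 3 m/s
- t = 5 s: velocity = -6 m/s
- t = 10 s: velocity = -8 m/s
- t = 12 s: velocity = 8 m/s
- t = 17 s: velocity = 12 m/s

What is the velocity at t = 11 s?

0 m/s

On 10–12 s the graph is linear from -8 to 8 m/s: v(11) = -8 + (8 − -8)·(11 − 10)/(12 − 10) = 0 m/s.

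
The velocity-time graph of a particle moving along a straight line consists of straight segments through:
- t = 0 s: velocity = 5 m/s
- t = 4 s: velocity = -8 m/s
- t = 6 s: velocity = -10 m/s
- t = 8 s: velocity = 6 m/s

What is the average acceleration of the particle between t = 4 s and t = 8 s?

3.5 m/s²

Average acceleration = Δv/Δt = (6 − -8)/(8 − 4) = 3.5 m/s².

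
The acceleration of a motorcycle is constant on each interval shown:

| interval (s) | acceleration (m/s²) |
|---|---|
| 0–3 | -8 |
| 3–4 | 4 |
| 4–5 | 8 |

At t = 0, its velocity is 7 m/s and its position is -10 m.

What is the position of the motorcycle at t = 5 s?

-49 m

On each constant-a segment, Δv = aΔt and Δx = v₀Δt + ½aΔt²; chain segment to segment.
0–3 s: v starts 7 m/s; Δx = 7·3 + ½·-8·3² = -15 m; v ends -17 m/s.
3–4 s: v starts -17 m/s; Δx = -17·1 + ½·4·1² = -15 m; v ends -13 m/s.
4–5 s: v starts -13 m/s; Δx = -13·1 + ½·8·1² = -9 m; v ends -5 m/s.
x(5) = -10 + Σ Δx = -49 m.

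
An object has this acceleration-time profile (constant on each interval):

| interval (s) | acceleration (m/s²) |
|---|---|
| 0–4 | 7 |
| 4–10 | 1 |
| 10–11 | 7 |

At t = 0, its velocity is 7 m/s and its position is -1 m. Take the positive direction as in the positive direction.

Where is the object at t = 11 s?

355.5 m

On each constant-a segment, Δv = aΔt and Δx = v₀Δt + ½aΔt²; chain segment to segment.
0–4 s: v starts 7 m/s; Δx = 7·4 + ½·7·4² = 84 m; v ends 35 m/s.
4–10 s: v starts 35 m/s; Δx = 35·6 + ½·1·6² = 228 m; v ends 41 m/s.
10–11 s: v starts 41 m/s; Δx = 41·1 + ½·7·1² = 44.5 m; v ends 48 m/s.
x(11) = -1 + Σ Δx = 355.5 m.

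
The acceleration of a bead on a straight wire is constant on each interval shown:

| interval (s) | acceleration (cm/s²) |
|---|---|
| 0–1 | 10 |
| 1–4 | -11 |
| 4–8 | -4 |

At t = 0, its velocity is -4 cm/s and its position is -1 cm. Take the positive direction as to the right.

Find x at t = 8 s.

-171.5 cm

On each constant-a segment, Δv = aΔt and Δx = v₀Δt + ½aΔt²; chain segment to segment.
0–1 s: v starts -4 cm/s; Δx = -4·1 + ½·10·1² = 1 cm; v ends 6 cm/s.
1–4 s: v starts 6 cm/s; Δx = 6·3 + ½·-11·3² = -31.5 cm; v ends -27 cm/s.
4–8 s: v starts -27 cm/s; Δx = -27·4 + ½·-4·4² = -140 cm; v ends -43 cm/s.
x(8) = -1 + Σ Δx = -171.5 cm.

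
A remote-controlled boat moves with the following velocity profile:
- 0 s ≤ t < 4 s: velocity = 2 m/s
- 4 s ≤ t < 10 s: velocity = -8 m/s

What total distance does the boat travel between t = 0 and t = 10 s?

Distance (not displacement) is the total path length: add the absolute areas under v-t.
0–4 s: |2| × 4 = 8 m
4–10 s: |-8| × 6 = 48 m
Total distance = 56 m

56 m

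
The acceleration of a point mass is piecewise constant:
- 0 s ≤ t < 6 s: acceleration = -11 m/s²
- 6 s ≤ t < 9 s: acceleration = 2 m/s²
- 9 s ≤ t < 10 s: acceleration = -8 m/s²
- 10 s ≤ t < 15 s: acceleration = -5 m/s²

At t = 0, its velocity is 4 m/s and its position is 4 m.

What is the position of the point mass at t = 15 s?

On each constant-a segment, Δv = aΔt and Δx = v₀Δt + ½aΔt²; chain segment to segment.
0–6 s: v starts 4 m/s; Δx = 4·6 + ½·-11·6² = -174 m; v ends -62 m/s.
6–9 s: v starts -62 m/s; Δx = -62·3 + ½·2·3² = -177 m; v ends -56 m/s.
9–10 s: v starts -56 m/s; Δx = -56·1 + ½·-8·1² = -60 m; v ends -64 m/s.
10–15 s: v starts -64 m/s; Δx = -64·5 + ½·-5·5² = -382.5 m; v ends -89 m/s.
x(15) = 4 + Σ Δx = -789.5 m.

-789.5 m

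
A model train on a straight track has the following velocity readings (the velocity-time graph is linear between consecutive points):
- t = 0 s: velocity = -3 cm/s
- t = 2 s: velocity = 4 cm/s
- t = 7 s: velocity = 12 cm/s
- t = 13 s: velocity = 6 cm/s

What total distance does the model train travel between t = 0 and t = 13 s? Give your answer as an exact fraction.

683/7 cm

Total distance travelled is ∫|v| dt — sum the magnitudes of each area piece.
0–2 s: v = 0 at t = 6/7 s; triangle areas 9/7 + 16/7 = 25/7 cm
2–7 s: |½(4 + 12)(5)| = 40 cm
7–13 s: |½(12 + 6)(6)| = 54 cm
Total distance = 683/7 cm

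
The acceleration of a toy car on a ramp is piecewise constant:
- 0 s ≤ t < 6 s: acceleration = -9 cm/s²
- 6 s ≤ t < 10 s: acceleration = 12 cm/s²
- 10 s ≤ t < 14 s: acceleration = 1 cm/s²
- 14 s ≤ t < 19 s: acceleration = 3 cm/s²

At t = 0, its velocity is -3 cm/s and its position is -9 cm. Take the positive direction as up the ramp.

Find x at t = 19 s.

-336.5 cm

On each constant-a segment, Δv = aΔt and Δx = v₀Δt + ½aΔt²; chain segment to segment.
0–6 s: v starts -3 cm/s; Δx = -3·6 + ½·-9·6² = -180 cm; v ends -57 cm/s.
6–10 s: v starts -57 cm/s; Δx = -57·4 + ½·12·4² = -132 cm; v ends -9 cm/s.
10–14 s: v starts -9 cm/s; Δx = -9·4 + ½·1·4² = -28 cm; v ends -5 cm/s.
14–19 s: v starts -5 cm/s; Δx = -5·5 + ½·3·5² = 12.5 cm; v ends 10 cm/s.
x(19) = -9 + Σ Δx = -336.5 cm.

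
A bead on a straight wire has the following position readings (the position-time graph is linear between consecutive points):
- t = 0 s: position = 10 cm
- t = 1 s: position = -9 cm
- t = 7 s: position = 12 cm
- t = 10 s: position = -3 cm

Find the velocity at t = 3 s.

Velocity is the slope of the x-t graph on 1–7 s: (12 − -9)/(7 − 1) = 3.5 cm/s.

3.5 cm/s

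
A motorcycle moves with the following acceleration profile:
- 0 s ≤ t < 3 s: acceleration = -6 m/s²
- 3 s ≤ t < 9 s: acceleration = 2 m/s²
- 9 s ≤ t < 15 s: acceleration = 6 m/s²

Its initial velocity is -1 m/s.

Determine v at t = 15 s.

29 m/s

Δv equals the area under the a-t graph; then v = v₀ + Δv.
0–3 s: -6 × 3 = -18 m/s
3–9 s: 2 × 6 = 12 m/s
9–15 s: 6 × 6 = 36 m/s
Δv = 30 m/s, so v(15) = -1 + (30) = 29 m/s.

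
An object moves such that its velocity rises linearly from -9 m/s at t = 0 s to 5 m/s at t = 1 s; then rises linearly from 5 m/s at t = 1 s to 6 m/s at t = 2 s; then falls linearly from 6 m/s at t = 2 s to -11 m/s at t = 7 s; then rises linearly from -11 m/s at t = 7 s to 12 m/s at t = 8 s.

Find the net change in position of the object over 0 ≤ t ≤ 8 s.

Displacement is the signed area under the v-t curve.
0–1 s: ½(-9 + 5)(1) = -2 m
1–2 s: ½(5 + 6)(1) = 5.5 m
2–7 s: ½(6 + -11)(5) = -12.5 m
7–8 s: ½(-11 + 12)(1) = 0.5 m
Net displacement = -8.5 m

-8.5 m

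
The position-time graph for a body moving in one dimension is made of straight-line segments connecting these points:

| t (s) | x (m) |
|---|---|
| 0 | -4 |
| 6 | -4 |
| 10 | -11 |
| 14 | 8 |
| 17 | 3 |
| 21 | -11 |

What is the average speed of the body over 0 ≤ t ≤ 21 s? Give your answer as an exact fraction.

15/7 m/s

Average speed = (total path length)/(elapsed time); on a piecewise-linear x-t graph the path length is Σ|Δx|.
0–6 s: |Δx| = |-4 − -4| = 0 m
6–10 s: |Δx| = |-11 − -4| = 7 m
10–14 s: |Δx| = |8 − -11| = 19 m
14–17 s: |Δx| = |3 − 8| = 5 m
17–21 s: |Δx| = |-11 − 3| = 14 m
Total path = 45 m; average speed = 45/21 = 15/7 m/s.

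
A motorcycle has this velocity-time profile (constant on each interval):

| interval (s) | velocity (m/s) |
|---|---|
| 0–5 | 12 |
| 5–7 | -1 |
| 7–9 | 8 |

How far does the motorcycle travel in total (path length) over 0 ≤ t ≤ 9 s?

78 m

Distance (not displacement) is the total path length: add the absolute areas under v-t.
0–5 s: |12| × 5 = 60 m
5–7 s: |-1| × 2 = 2 m
7–9 s: |8| × 2 = 16 m
Total distance = 78 m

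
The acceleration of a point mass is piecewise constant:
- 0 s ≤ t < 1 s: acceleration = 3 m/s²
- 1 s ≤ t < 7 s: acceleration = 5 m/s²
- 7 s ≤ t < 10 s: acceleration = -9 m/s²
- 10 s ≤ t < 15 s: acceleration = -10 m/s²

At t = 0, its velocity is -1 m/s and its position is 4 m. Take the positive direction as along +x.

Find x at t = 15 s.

62 m

On each constant-a segment, Δv = aΔt and Δx = v₀Δt + ½aΔt²; chain segment to segment.
0–1 s: v starts -1 m/s; Δx = -1·1 + ½·3·1² = 0.5 m; v ends 2 m/s.
1–7 s: v starts 2 m/s; Δx = 2·6 + ½·5·6² = 102 m; v ends 32 m/s.
7–10 s: v starts 32 m/s; Δx = 32·3 + ½·-9·3² = 55.5 m; v ends 5 m/s.
10–15 s: v starts 5 m/s; Δx = 5·5 + ½·-10·5² = -100 m; v ends -45 m/s.
x(15) = 4 + Σ Δx = 62 m.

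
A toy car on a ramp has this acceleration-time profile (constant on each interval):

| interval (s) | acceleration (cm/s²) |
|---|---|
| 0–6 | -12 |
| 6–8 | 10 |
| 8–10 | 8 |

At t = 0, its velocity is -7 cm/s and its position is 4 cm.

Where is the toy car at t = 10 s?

-494 cm

On each constant-a segment, Δv = aΔt and Δx = v₀Δt + ½aΔt²; chain segment to segment.
0–6 s: v starts -7 cm/s; Δx = -7·6 + ½·-12·6² = -258 cm; v ends -79 cm/s.
6–8 s: v starts -79 cm/s; Δx = -79·2 + ½·10·2² = -138 cm; v ends -59 cm/s.
8–10 s: v starts -59 cm/s; Δx = -59·2 + ½·8·2² = -102 cm; v ends -43 cm/s.
x(10) = 4 + Σ Δx = -494 cm.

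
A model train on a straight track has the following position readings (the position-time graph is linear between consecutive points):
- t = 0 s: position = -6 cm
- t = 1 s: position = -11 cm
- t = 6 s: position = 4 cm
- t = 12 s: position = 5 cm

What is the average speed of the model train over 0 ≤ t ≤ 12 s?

Average speed = (total path length)/(elapsed time); on a piecewise-linear x-t graph the path length is Σ|Δx|.
0–1 s: |Δx| = |-11 − -6| = 5 cm
1–6 s: |Δx| = |4 − -11| = 15 cm
6–12 s: |Δx| = |5 − 4| = 1 cm
Total path = 21 cm; average speed = 21/12 = 1.75 cm/s.

1.75 cm/s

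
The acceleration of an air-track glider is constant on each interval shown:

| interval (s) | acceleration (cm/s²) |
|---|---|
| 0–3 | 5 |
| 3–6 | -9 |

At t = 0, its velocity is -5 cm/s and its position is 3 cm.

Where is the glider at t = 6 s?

On each constant-a segment, Δv = aΔt and Δx = v₀Δt + ½aΔt²; chain segment to segment.
0–3 s: v starts -5 cm/s; Δx = -5·3 + ½·5·3² = 7.5 cm; v ends 10 cm/s.
3–6 s: v starts 10 cm/s; Δx = 10·3 + ½·-9·3² = -10.5 cm; v ends -17 cm/s.
x(6) = 3 + Σ Δx = 0 cm.

0 cm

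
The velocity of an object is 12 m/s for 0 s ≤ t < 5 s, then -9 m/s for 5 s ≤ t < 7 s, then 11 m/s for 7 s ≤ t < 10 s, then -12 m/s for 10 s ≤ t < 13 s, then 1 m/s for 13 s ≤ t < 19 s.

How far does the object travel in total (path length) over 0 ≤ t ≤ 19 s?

153 m

Total distance travelled is ∫|v| dt — sum the magnitudes of each area piece.
0–5 s: |12| × 5 = 60 m
5–7 s: |-9| × 2 = 18 m
7–10 s: |11| × 3 = 33 m
10–13 s: |-12| × 3 = 36 m
13–19 s: |1| × 6 = 6 m
Total distance = 153 m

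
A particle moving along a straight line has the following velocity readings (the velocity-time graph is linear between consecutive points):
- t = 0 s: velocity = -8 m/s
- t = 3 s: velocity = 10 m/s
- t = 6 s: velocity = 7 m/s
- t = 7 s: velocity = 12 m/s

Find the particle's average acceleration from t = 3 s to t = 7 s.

Average acceleration = Δv/Δt = (12 − 10)/(7 − 3) = 0.5 m/s².

0.5 m/s²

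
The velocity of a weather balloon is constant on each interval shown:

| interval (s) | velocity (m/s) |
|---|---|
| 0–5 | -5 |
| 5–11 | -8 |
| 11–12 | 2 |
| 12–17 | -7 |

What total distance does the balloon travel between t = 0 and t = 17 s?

Distance (not displacement) is the total path length: add the absolute areas under v-t.
0–5 s: |-5| × 5 = 25 m
5–11 s: |-8| × 6 = 48 m
11–12 s: |2| × 1 = 2 m
12–17 s: |-7| × 5 = 35 m
Total distance = 110 m

110 m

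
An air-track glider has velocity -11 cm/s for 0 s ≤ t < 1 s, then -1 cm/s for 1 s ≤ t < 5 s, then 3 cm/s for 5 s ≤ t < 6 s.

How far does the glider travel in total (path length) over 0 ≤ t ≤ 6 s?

Distance (not displacement) is the total path length: add the absolute areas under v-t.
0–1 s: |-11| × 1 = 11 cm
1–5 s: |-1| × 4 = 4 cm
5–6 s: |3| × 1 = 3 cm
Total distance = 18 cm

18 cm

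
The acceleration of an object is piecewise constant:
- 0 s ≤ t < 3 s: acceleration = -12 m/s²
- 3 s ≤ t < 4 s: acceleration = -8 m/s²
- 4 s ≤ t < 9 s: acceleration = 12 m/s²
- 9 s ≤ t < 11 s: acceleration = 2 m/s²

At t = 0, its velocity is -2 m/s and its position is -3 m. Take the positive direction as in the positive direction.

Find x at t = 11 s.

On each constant-a segment, Δv = aΔt and Δx = v₀Δt + ½aΔt²; chain segment to segment.
0–3 s: v starts -2 m/s; Δx = -2·3 + ½·-12·3² = -60 m; v ends -38 m/s.
3–4 s: v starts -38 m/s; Δx = -38·1 + ½·-8·1² = -42 m; v ends -46 m/s.
4–9 s: v starts -46 m/s; Δx = -46·5 + ½·12·5² = -80 m; v ends 14 m/s.
9–11 s: v starts 14 m/s; Δx = 14·2 + ½·2·2² = 32 m; v ends 18 m/s.
x(11) = -3 + Σ Δx = -153 m.

-153 m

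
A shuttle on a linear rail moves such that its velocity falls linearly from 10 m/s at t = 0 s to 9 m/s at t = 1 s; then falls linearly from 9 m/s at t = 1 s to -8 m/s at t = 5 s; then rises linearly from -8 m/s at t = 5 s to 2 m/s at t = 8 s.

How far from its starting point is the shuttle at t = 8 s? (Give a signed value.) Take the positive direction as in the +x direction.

Displacement is the signed area under the v-t curve.
0–1 s: ½(10 + 9)(1) = 9.5 m
1–5 s: ½(9 + -8)(4) = 2 m
5–8 s: ½(-8 + 2)(3) = -9 m
Net displacement = 2.5 m

2.5 m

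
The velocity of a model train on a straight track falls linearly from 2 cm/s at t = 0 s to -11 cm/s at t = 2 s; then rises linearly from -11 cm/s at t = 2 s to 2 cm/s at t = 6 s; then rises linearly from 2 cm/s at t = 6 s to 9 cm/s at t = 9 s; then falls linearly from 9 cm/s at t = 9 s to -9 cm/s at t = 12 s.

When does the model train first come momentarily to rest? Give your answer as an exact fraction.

v changes sign on 0–2 s (from 2 to -11); the graph is linear there, so v = 0 at t = 0 + (-2)·(2 − 0)/(-11 − 2) = 4/13 s.

t = 4/13 s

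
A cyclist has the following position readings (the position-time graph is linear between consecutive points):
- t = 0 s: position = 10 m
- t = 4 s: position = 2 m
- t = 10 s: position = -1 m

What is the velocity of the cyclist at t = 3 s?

-2 m/s

Velocity is the slope of the x-t graph on 0–4 s: (2 − 10)/(4 − 0) = -2 m/s.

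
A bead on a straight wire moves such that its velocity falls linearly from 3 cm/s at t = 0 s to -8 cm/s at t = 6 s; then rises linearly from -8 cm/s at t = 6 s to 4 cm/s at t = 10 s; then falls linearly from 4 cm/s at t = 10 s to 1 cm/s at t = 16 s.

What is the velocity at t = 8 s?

On 6–10 s the graph is linear from -8 to 4 cm/s: v(8) = -8 + (4 − -8)·(8 − 6)/(10 − 6) = -2 cm/s.

-2 cm/s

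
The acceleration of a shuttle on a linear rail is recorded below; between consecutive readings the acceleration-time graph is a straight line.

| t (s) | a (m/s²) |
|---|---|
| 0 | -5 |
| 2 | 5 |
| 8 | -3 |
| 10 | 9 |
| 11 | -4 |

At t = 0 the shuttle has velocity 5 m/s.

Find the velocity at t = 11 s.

Δv equals the area under the a-t graph; then v = v₀ + Δv.
0–2 s: ½(-5 + 5)(2) = 0 m/s
2–8 s: ½(5 + -3)(6) = 6 m/s
8–10 s: ½(-3 + 9)(2) = 6 m/s
10–11 s: ½(9 + -4)(1) = 2.5 m/s
Δv = 14.5 m/s, so v(11) = 5 + (14.5) = 19.5 m/s.

19.5 m/s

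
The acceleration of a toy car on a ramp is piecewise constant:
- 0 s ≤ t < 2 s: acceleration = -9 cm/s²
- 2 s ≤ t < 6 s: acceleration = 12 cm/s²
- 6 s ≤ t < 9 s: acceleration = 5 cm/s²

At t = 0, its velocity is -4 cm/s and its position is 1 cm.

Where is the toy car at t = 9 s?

On each constant-a segment, Δv = aΔt and Δx = v₀Δt + ½aΔt²; chain segment to segment.
0–2 s: v starts -4 cm/s; Δx = -4·2 + ½·-9·2² = -26 cm; v ends -22 cm/s.
2–6 s: v starts -22 cm/s; Δx = -22·4 + ½·12·4² = 8 cm; v ends 26 cm/s.
6–9 s: v starts 26 cm/s; Δx = 26·3 + ½·5·3² = 100.5 cm; v ends 41 cm/s.
x(9) = 1 + Σ Δx = 83.5 cm.

83.5 cm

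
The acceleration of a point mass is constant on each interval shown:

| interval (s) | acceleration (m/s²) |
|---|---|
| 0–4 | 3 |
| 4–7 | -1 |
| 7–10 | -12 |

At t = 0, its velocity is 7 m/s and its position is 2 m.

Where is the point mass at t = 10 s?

100.5 m

On each constant-a segment, Δv = aΔt and Δx = v₀Δt + ½aΔt²; chain segment to segment.
0–4 s: v starts 7 m/s; Δx = 7·4 + ½·3·4² = 52 m; v ends 19 m/s.
4–7 s: v starts 19 m/s; Δx = 19·3 + ½·-1·3² = 52.5 m; v ends 16 m/s.
7–10 s: v starts 16 m/s; Δx = 16·3 + ½·-12·3² = -6 m; v ends -20 m/s.
x(10) = 2 + Σ Δx = 100.5 m.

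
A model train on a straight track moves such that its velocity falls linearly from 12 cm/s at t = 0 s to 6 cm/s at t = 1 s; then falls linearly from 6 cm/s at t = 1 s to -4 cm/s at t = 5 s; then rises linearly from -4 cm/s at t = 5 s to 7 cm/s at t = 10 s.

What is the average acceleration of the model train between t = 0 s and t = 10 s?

Average acceleration = Δv/Δt = (7 − 12)/(10 − 0) = -0.5 cm/s².

-0.5 cm/s²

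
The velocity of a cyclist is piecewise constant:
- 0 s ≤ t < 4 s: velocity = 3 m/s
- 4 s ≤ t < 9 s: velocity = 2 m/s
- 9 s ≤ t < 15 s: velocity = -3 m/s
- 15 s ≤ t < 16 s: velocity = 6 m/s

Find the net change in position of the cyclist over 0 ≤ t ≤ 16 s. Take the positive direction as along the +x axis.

Net displacement equals the area under the velocity-time graph (areas below the axis count negative).
0–4 s: 3 × 4 = 12 m
4–9 s: 2 × 5 = 10 m
9–15 s: -3 × 6 = -18 m
15–16 s: 6 × 1 = 6 m
Net displacement = 10 m

10 m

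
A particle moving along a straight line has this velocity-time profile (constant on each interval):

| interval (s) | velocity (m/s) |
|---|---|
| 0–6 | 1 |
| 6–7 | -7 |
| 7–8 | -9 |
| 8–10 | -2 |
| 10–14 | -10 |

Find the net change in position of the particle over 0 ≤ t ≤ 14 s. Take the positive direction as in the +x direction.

Displacement is the signed area under the v-t curve.
0–6 s: 1 × 6 = 6 m
6–7 s: -7 × 1 = -7 m
7–8 s: -9 × 1 = -9 m
8–10 s: -2 × 2 = -4 m
10–14 s: -10 × 4 = -40 m
Net displacement = -54 m

-54 m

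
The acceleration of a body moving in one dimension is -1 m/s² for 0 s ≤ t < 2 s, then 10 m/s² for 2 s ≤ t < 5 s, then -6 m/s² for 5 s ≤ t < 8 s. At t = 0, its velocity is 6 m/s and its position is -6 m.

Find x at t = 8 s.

136 m

On each constant-a segment, Δv = aΔt and Δx = v₀Δt + ½aΔt²; chain segment to segment.
0–2 s: v starts 6 m/s; Δx = 6·2 + ½·-1·2² = 10 m; v ends 4 m/s.
2–5 s: v starts 4 m/s; Δx = 4·3 + ½·10·3² = 57 m; v ends 34 m/s.
5–8 s: v starts 34 m/s; Δx = 34·3 + ½·-6·3² = 75 m; v ends 16 m/s.
x(8) = -6 + Σ Δx = 136 m.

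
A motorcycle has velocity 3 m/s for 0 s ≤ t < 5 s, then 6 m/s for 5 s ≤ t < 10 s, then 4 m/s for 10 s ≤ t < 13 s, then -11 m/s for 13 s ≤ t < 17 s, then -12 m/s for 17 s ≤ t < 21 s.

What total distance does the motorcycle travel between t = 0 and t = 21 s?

Total distance travelled is ∫|v| dt — sum the magnitudes of each area piece.
0–5 s: |3| × 5 = 15 m
5–10 s: |6| × 5 = 30 m
10–13 s: |4| × 3 = 12 m
13–17 s: |-11| × 4 = 44 m
17–21 s: |-12| × 4 = 48 m
Total distance = 149 m

149 m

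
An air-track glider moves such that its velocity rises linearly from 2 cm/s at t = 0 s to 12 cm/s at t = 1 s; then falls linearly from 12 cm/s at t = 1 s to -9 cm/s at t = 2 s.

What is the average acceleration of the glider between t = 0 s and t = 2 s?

-5.5 cm/s²

Average acceleration = Δv/Δt = (-9 − 2)/(2 − 0) = -5.5 cm/s².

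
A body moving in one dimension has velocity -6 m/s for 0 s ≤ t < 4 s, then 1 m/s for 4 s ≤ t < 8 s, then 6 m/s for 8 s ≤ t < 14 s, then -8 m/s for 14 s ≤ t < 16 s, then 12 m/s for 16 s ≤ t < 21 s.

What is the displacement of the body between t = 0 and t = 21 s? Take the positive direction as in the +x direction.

Net displacement equals the area under the velocity-time graph (areas below the axis count negative).
0–4 s: -6 × 4 = -24 m
4–8 s: 1 × 4 = 4 m
8–14 s: 6 × 6 = 36 m
14–16 s: -8 × 2 = -16 m
16–21 s: 12 × 5 = 60 m
Net displacement = 60 m

60 m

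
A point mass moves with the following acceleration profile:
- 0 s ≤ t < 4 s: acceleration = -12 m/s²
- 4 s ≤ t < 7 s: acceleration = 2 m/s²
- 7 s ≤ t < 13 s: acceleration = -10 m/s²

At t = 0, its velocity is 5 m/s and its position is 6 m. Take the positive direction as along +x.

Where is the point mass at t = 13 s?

-592 m

On each constant-a segment, Δv = aΔt and Δx = v₀Δt + ½aΔt²; chain segment to segment.
0–4 s: v starts 5 m/s; Δx = 5·4 + ½·-12·4² = -76 m; v ends -43 m/s.
4–7 s: v starts -43 m/s; Δx = -43·3 + ½·2·3² = -120 m; v ends -37 m/s.
7–13 s: v starts -37 m/s; Δx = -37·6 + ½·-10·6² = -402 m; v ends -97 m/s.
x(13) = 6 + Σ Δx = -592 m.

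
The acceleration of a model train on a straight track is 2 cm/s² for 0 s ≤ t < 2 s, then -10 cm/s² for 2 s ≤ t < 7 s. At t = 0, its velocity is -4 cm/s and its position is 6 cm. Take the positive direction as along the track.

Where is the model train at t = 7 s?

On each constant-a segment, Δv = aΔt and Δx = v₀Δt + ½aΔt²; chain segment to segment.
0–2 s: v starts -4 cm/s; Δx = -4·2 + ½·2·2² = -4 cm; v ends 0 cm/s.
2–7 s: v starts 0 cm/s; Δx = 0·5 + ½·-10·5² = -125 cm; v ends -50 cm/s.
x(7) = 6 + Σ Δx = -123 cm.

-123 cm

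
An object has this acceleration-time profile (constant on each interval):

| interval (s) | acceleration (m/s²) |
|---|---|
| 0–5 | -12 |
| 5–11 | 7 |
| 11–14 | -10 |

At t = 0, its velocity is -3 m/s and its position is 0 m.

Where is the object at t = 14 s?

-525 m

On each constant-a segment, Δv = aΔt and Δx = v₀Δt + ½aΔt²; chain segment to segment.
0–5 s: v starts -3 m/s; Δx = -3·5 + ½·-12·5² = -165 m; v ends -63 m/s.
5–11 s: v starts -63 m/s; Δx = -63·6 + ½·7·6² = -252 m; v ends -21 m/s.
11–14 s: v starts -21 m/s; Δx = -21·3 + ½·-10·3² = -108 m; v ends -51 m/s.
x(14) = 0 + Σ Δx = -525 m.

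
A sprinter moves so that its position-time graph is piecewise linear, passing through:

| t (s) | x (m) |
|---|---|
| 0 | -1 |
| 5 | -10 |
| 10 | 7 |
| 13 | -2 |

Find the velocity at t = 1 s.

-1.8 m/s

Velocity is the slope of the x-t graph on 0–5 s: (-10 − -1)/(5 − 0) = -1.8 m/s.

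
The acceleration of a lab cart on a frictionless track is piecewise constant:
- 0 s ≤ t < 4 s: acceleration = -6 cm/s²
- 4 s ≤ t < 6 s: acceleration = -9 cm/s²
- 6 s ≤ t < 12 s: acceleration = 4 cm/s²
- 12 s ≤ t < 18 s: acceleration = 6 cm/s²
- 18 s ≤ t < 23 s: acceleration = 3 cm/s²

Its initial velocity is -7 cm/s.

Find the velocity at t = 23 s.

Δv equals the area under the a-t graph; then v = v₀ + Δv.
0–4 s: -6 × 4 = -24 cm/s
4–6 s: -9 × 2 = -18 cm/s
6–12 s: 4 × 6 = 24 cm/s
12–18 s: 6 × 6 = 36 cm/s
18–23 s: 3 × 5 = 15 cm/s
Δv = 33 cm/s, so v(23) = -7 + (33) = 26 cm/s.

26 cm/s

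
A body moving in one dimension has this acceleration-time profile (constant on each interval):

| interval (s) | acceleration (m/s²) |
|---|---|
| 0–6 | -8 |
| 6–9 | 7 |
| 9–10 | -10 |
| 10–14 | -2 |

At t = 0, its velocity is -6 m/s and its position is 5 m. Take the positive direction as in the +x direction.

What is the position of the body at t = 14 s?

-531.5 m

On each constant-a segment, Δv = aΔt and Δx = v₀Δt + ½aΔt²; chain segment to segment.
0–6 s: v starts -6 m/s; Δx = -6·6 + ½·-8·6² = -180 m; v ends -54 m/s.
6–9 s: v starts -54 m/s; Δx = -54·3 + ½·7·3² = -130.5 m; v ends -33 m/s.
9–10 s: v starts -33 m/s; Δx = -33·1 + ½·-10·1² = -38 m; v ends -43 m/s.
10–14 s: v starts -43 m/s; Δx = -43·4 + ½·-2·4² = -188 m; v ends -51 m/s.
x(14) = 5 + Σ Δx = -531.5 m.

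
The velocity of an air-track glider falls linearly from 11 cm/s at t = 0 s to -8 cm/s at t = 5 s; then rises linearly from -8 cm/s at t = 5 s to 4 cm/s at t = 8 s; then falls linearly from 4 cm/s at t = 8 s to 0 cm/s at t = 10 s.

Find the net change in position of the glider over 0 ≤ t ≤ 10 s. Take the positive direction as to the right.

5.5 cm

Displacement is the signed area under the v-t curve.
0–5 s: ½(11 + -8)(5) = 7.5 cm
5–8 s: ½(-8 + 4)(3) = -6 cm
8–10 s: ½(4 + 0)(2) = 4 cm
Net displacement = 5.5 cm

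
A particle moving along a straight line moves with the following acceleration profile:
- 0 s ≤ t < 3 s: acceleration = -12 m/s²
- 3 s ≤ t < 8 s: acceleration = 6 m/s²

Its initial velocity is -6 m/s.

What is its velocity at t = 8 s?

Δv equals the area under the a-t graph; then v = v₀ + Δv.
0–3 s: -12 × 3 = -36 m/s
3–8 s: 6 × 5 = 30 m/s
Δv = -6 m/s, so v(8) = -6 + (-6) = -12 m/s.

-12 m/s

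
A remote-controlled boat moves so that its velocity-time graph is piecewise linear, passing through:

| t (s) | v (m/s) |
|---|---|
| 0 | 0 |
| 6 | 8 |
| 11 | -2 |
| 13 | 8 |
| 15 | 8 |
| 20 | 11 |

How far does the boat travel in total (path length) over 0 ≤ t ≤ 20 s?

Distance (not displacement) is the total path length: add the absolute areas under v-t.
0–6 s: |½(0 + 8)(6)| = 24 m
6–11 s: v = 0 at t = 10 s; triangle areas 16 + 1 = 17 m
11–13 s: v = 0 at t = 11.4 s; triangle areas 0.4 + 6.4 = 6.8 m
13–15 s: |8| × 2 = 16 m
15–20 s: |½(8 + 11)(5)| = 47.5 m
Total distance = 111.3 m

111.3 m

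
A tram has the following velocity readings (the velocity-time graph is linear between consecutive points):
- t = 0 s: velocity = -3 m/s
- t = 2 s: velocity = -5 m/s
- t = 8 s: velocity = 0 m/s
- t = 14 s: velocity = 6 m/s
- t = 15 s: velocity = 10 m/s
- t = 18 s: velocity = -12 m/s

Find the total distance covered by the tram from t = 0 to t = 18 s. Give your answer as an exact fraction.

722/11 m

Total distance travelled is ∫|v| dt — sum the magnitudes of each area piece.
0–2 s: |½(-3 + -5)(2)| = 8 m
2–8 s: |½(-5 + 0)(6)| = 15 m
8–14 s: |½(0 + 6)(6)| = 18 m
14–15 s: |½(6 + 10)(1)| = 8 m
15–18 s: v = 0 at t = 180/11 s; triangle areas 75/11 + 108/11 = 183/11 m
Total distance = 722/11 m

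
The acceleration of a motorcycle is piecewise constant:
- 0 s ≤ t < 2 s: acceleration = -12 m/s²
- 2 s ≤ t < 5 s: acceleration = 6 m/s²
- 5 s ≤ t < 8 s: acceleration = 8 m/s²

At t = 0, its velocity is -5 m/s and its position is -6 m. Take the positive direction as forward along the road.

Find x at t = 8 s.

On each constant-a segment, Δv = aΔt and Δx = v₀Δt + ½aΔt²; chain segment to segment.
0–2 s: v starts -5 m/s; Δx = -5·2 + ½·-12·2² = -34 m; v ends -29 m/s.
2–5 s: v starts -29 m/s; Δx = -29·3 + ½·6·3² = -60 m; v ends -11 m/s.
5–8 s: v starts -11 m/s; Δx = -11·3 + ½·8·3² = 3 m; v ends 13 m/s.
x(8) = -6 + Σ Δx = -97 m.

-97 m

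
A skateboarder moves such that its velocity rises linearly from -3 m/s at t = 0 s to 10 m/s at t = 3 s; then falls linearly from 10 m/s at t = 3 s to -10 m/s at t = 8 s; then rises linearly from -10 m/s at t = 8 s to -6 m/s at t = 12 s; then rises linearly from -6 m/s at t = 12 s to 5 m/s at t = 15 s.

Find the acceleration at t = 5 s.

-4 m/s²

Acceleration is the slope of the v-t graph on 3–8 s: (-10 − 10)/(8 − 3) = -4 m/s².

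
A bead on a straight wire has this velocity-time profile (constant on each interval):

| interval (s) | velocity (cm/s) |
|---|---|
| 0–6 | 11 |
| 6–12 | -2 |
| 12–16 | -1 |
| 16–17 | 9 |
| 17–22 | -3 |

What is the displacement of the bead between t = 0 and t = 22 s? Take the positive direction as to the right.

44 cm

Displacement is the signed area under the v-t curve.
0–6 s: 11 × 6 = 66 cm
6–12 s: -2 × 6 = -12 cm
12–16 s: -1 × 4 = -4 cm
16–17 s: 9 × 1 = 9 cm
17–22 s: -3 × 5 = -15 cm
Net displacement = 44 cm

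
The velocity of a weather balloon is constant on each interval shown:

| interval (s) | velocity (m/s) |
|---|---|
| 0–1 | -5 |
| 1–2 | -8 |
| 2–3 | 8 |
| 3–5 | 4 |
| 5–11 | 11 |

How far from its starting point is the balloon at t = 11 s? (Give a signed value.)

Net displacement equals the area under the velocity-time graph (areas below the axis count negative).
0–1 s: -5 × 1 = -5 m
1–2 s: -8 × 1 = -8 m
2–3 s: 8 × 1 = 8 m
3–5 s: 4 × 2 = 8 m
5–11 s: 11 × 6 = 66 m
Net displacement = 69 m

69 m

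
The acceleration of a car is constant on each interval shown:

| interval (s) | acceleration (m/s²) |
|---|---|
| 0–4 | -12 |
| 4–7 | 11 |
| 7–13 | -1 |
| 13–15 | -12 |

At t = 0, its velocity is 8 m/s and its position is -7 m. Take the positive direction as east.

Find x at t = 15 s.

-251.5 m

On each constant-a segment, Δv = aΔt and Δx = v₀Δt + ½aΔt²; chain segment to segment.
0–4 s: v starts 8 m/s; Δx = 8·4 + ½·-12·4² = -64 m; v ends -40 m/s.
4–7 s: v starts -40 m/s; Δx = -40·3 + ½·11·3² = -70.5 m; v ends -7 m/s.
7–13 s: v starts -7 m/s; Δx = -7·6 + ½·-1·6² = -60 m; v ends -13 m/s.
13–15 s: v starts -13 m/s; Δx = -13·2 + ½·-12·2² = -50 m; v ends -37 m/s.
x(15) = -7 + Σ Δx = -251.5 m.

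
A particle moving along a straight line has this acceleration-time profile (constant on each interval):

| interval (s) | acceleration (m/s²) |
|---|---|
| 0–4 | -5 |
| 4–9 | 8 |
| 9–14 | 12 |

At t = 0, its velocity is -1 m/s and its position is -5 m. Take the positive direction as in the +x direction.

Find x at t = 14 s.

191 m

On each constant-a segment, Δv = aΔt and Δx = v₀Δt + ½aΔt²; chain segment to segment.
0–4 s: v starts -1 m/s; Δx = -1·4 + ½·-5·4² = -44 m; v ends -21 m/s.
4–9 s: v starts -21 m/s; Δx = -21·5 + ½·8·5² = -5 m; v ends 19 m/s.
9–14 s: v starts 19 m/s; Δx = 19·5 + ½·12·5² = 245 m; v ends 79 m/s.
x(14) = -5 + Σ Δx = 191 m.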